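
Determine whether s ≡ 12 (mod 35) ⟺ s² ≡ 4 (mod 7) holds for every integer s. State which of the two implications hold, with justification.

(→) Suppose s ≡ 12 (mod 35). Then s² ≡ 12² = 144 (mod 35), and since 7 ∣ 35, also s² ≡ 4 (mod 7).

(←) This fails: take s = 2. Then 2² = 4 ≡ 4 (mod 7), yet 2 ≡ 2 (mod 35), not 12.

Only the forward implication holds.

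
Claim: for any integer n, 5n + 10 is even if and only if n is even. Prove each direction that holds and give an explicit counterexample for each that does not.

Both directions hold; the statement is true.

Converse. Suppose n is even; write n = 2j. Then 5n + 10 = 5·(2j) + 10 = 2·5j + 10, which is even.

Forward direction. Suppose 5n + 10 is even. Since 5 is odd, 5n and n have the same parity, so 5n + 10 ≡ n + 10 (mod 2). As 10 is even, 5n + 10 is even exactly when n is even. Thus n is even.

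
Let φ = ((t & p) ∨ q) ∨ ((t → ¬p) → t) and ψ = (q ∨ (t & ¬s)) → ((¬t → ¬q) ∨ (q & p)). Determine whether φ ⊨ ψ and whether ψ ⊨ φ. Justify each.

[⇒] This fails. Under p = F, t = F, q = T, s = F, the left side is true but the right side is false.

[⇐] This fails. Under p = F, t = F, q = F, s = F, the left side is false but the right side is true.

Neither direction holds.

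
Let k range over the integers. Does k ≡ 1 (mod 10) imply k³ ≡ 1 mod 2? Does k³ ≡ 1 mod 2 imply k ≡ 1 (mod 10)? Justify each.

(→) Suppose k ≡ 1 (mod 10). Then k³ ≡ 1³ = 1 (mod 10), and since 2 ∣ 10, also k³ ≡ 1 (mod 2).

(←) This fails: take k = 3. Then 3³ = 27 ≡ 1 (mod 2), yet 3 ≡ 3 (mod 10), not 1.

(⇒) holds; (⇐) fails.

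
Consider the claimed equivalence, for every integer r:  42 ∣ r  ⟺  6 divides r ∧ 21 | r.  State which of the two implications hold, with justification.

Equivalent; both directions hold.

(⟸) Suppose 6 ∣ r and 21 ∣ r. Any common multiple of 6 and 21 is a multiple of their lcm; here lcm(6, 21) = 6·21/gcd(6, 21) = 126/3 = 42, so 42 ∣ r.

(⟹) If 42 ∣ r, write r = 42q. Since 42 = 7·6, r = 6·(7q), so 6 ∣ r; and since 42 = 2·21, r = 21·(2q), so 21 ∣ r.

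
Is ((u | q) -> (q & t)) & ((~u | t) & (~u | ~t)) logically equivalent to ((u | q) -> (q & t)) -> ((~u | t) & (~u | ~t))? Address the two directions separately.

Forward direction. Assume the antecedent. If t is true, the antecedent forces (t = T, q = F, u = F) or (t = T, q = T, u = F), and the consequent holds there. If t is false, the consequent reduces to true regardless of the other variables. Either way the consequent holds.

Converse. This fails. Under t = F, q = T, u = F, the left side is false but the right side is true.

Only the forward direction holds.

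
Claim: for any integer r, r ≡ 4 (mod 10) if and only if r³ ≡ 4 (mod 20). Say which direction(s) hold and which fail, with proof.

The biconditional holds.

[⇒] Suppose r ≡ 4 (mod 10). Working modulo 20, r ∈ {4, 14}; for each such r, r³ ≡ 4 (mod 20).

[⇐] Conversely, the residues r modulo 20 with r³ ≡ 4 (mod 20) are exactly {4, 14}, and each is ≡ 4 (mod 10).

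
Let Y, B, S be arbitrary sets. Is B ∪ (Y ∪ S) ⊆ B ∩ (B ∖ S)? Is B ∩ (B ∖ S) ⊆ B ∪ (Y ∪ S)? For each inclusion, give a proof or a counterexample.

Reverse inclusion. Let x ∈ B ∩ (B ∖ S). Then either x ∈ B and x ∉ Y, S; or x ∈ Y ∩ B and x ∉ S. In each case x ∈ B ∪ (Y ∪ S), so B ∩ (B ∖ S) ⊆ B ∪ (Y ∪ S).

Forward inclusion. This inclusion fails. Take Y = {1}, B = ∅, S = ∅; then 1 ∈ B ∪ (Y ∪ S) but 1 ∉ B ∩ (B ∖ S).

The sets are not equal: only the reverse inclusion holds.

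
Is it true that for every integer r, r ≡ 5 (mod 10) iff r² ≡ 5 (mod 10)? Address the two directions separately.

Equivalent; both directions hold.

[⇒] Suppose r ≡ 5 (mod 10). Write r = 10j + 5. Then (10j + 5)² = 100j² + 100j + 25 = 10(10j² + 10j + 2) + 5, so r² ≡ 5 (mod 10).

[⇐] For the converse, argue contrapositively. If r ≢ 5 (mod 10), then r is congruent to one of 0, 1, 2, 3, 4, 6, 7, 8, 9 modulo 10, and these give r² ≡ 0, 1, 4, 9, 6, 6, 9, 4, 1 respectively — never 5.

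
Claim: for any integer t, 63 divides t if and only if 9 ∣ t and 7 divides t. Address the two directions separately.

[⇒] If 63 ∣ t, write t = 63q. Since 63 = 7·9, t = 9·(7q), so 9 ∣ t; and since 63 = 9·7, t = 7·(9q), so 7 ∣ t.

[⇐] Suppose 9 ∣ t and 7 ∣ t. Any common multiple of 9 and 7 is a multiple of their lcm; here gcd(9, 7) = 1, so lcm(9, 7) = 9·7 = 63, so 63 ∣ t.

Equivalent; both directions hold.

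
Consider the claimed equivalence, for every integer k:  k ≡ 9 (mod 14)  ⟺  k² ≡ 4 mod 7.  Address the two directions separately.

The forward direction holds; the converse fails.

(⇒) Suppose k ≡ 9 (mod 14). Then k² ≡ 9² = 81 (mod 14), and since 7 ∣ 14, also k² ≡ 4 (mod 7).

(⇐) This fails: take k = 2. Then 2² = 4 ≡ 4 (mod 7), yet 2 ≡ 2 (mod 14), not 9.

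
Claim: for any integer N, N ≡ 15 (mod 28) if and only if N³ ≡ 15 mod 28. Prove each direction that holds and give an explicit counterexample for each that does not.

Only the forward implication holds.

(⇐) This fails: take N = 11. Then 11³ = 1331 ≡ 15 (mod 28), yet 11 ≡ 11 (mod 28), not 15.

(⇒) Suppose N ≡ 15 (mod 28). Write N = 28j + 15. Then (28j + 15)³ = 21952j³ + 35280j² + 18900j + 3375 = 28(784j³ + 1260j² + 675j + 120) + 15, so N³ ≡ 15 (mod 28).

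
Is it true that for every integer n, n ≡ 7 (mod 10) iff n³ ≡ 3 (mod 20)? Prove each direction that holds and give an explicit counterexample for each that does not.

(⟹) This fails: take n = 17. Then 17 ≡ 7 (mod 10), but 17³ = 4913 ≡ 13 (mod 20), not 3.

(⟸) Conversely, the residues r modulo 20 with r³ ≡ 3 (mod 20) are exactly {7}, and each is ≡ 7 (mod 10).

(⇒) fails; (⇐) holds.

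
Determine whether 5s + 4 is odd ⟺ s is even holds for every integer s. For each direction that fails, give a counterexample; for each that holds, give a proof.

Both directions fail.

(→) This fails: s = 1 gives 5s + 4 = 9, which is odd, but 1 is odd, not even.

(←) This also fails: s = 2 is even, but 5s + 4 = 14 is even, not odd.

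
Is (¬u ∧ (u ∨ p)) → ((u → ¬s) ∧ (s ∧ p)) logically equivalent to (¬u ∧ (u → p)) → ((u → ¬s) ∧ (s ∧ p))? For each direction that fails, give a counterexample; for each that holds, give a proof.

Only the converse holds.

Converse. Assume the antecedent. If s is true, the consequent reduces to true regardless of the other variables. If s is false, the antecedent forces (s = F, p = F, u = T) or (s = F, p = T, u = T), and the consequent holds there. Either way the consequent holds.

Forward direction. This fails. Under s = F, p = F, u = F, the left side is true but the right side is false.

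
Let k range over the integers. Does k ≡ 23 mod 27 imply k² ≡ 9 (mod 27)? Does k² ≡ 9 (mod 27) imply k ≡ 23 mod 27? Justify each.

Neither implication holds.

[⇒] This fails: take k = 23. Then 23 ≡ 23 (mod 27), but 23² = 529 ≡ 16 (mod 27), not 9.

[⇐] This fails: take k = 3. Then 3² = 9 ≡ 9 (mod 27), yet 3 ≡ 3 (mod 27), not 23.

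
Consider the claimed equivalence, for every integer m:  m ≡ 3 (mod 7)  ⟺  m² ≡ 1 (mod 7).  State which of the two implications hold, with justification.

(⇒) This fails: take m = 3. Then 3 ≡ 3 (mod 7), but 3² = 9 ≡ 2 (mod 7), not 1.

(⇐) This fails: take m = 1. Then 1² = 1 ≡ 1 (mod 7), yet 1 ≡ 1 (mod 7), not 3.

(⇒) fails and (⇐) fails.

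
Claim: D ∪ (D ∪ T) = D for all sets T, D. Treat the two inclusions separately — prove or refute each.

The sets are not equal: only the reverse inclusion holds.

Forward inclusion. This inclusion fails. Take T = {1}, D = ∅; then 1 ∈ D ∪ (D ∪ T) but 1 ∉ D.

Reverse inclusion. Let x ∈ D. Then either x ∈ D and x ∉ T; or x ∈ T ∩ D. In each case x ∈ D ∪ (D ∪ T), so D ⊆ D ∪ (D ∪ T).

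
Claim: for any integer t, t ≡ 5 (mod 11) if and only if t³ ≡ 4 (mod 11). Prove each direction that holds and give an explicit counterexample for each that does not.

Equivalent; both directions hold.

(⟸) Suppose t³ ≡ 4 (mod 11). The only residue r in {0, …, 10} with r³ ≡ 4 (mod 11) is r = 5, so t ≡ 5 (mod 11).

(⟹) Suppose t ≡ 5 (mod 11). Write t = 11j + 5. Then (11j + 5)³ = 1331j³ + 1815j² + 825j + 125 = 11(121j³ + 165j² + 75j + 11) + 4, so t³ ≡ 4 (mod 11).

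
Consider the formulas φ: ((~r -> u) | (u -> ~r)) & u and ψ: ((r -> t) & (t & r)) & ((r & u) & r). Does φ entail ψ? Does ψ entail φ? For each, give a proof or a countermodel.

Only the converse holds.

[⇐] Assume the antecedent. If r is true, the antecedent forces (r = T, t = T, u = T), and ((~r -> u) | (u -> ~r)) & u holds there. If r is false, the antecedent cannot hold. Either way ((~r -> u) | (u -> ~r)) & u holds.

[⇒] This fails. Under r = F, t = F, u = T, the left side is true but the right side is false.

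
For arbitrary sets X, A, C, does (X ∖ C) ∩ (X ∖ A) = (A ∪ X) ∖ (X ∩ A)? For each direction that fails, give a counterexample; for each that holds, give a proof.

Only the forward inclusion holds.

Reverse inclusion. This inclusion fails. Take X = ∅, A = {1}, C = ∅; then 1 ∈ (A ∪ X) ∖ (X ∩ A) but 1 ∉ (X ∖ C) ∩ (X ∖ A).

Forward inclusion. Let x ∈ (X ∖ C) ∩ (X ∖ A). Then x ∈ X and x ∉ A, C, from which x ∈ (A ∪ X) ∖ (X ∩ A).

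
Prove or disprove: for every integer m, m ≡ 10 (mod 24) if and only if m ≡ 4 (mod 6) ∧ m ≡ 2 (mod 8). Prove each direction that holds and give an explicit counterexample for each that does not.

Both directions hold.

[⇒] Suppose m ≡ 10 (mod 24); write m = 24j + 10. Since 6 ∣ 24, reducing mod 6 gives m ≡ 10 ≡ 4 (mod 6); since 8 ∣ 24, reducing mod 8 gives m ≡ 10 ≡ 2 (mod 8).

[⇐] Conversely, if m ≡ 4 (mod 6) and m ≡ 2 (mod 8), then by the Chinese remainder theorem m ≡ 10 (mod 24). This is exactly m ≡ 10 (mod 24).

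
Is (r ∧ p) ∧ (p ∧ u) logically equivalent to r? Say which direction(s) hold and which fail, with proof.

Only the forward implication holds.

[⇒] Assume the antecedent. If u is true, the antecedent forces (u = T, r = T, p = T), and r holds there. If u is false, the antecedent cannot hold. Either way r holds.

[⇐] This fails. Under u = F, r = T, p = F, the left side is false but the right side is true.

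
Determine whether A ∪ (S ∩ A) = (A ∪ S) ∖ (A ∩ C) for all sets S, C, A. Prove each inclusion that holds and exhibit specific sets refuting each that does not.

(⊆) This inclusion fails. Take S = ∅, C = {1}, A = {1}; then 1 ∈ A ∪ (S ∩ A) but 1 ∉ (A ∪ S) ∖ (A ∩ C).

(⊇) This inclusion fails. Take S = {1}, C = ∅, A = ∅; then 1 ∈ (A ∪ S) ∖ (A ∩ C) but 1 ∉ A ∪ (S ∩ A).

(⊆) fails and (⊇) fails.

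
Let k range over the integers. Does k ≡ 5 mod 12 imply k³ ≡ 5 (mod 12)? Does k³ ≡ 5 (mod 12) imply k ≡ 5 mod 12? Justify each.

(→) Suppose k ≡ 5 mod 12. Write k = 12j + 5. Then (12j + 5)³ = 1728j³ + 2160j² + 900j + 125 = 12(144j³ + 180j² + 75j + 10) + 5, so k³ ≡ 5 (mod 12).

(←) For the converse, argue contrapositively. If k ≢ 5 (mod 12), then k is congruent to one of 0, 1, 2, 3, 4, 6, 7, 8, 9, 10, 11 modulo 12, and these give k³ ≡ 0, 1, 8, 3, 4, 0, 7, 8, 9, 4, 11 respectively — never 5.

The biconditional holds.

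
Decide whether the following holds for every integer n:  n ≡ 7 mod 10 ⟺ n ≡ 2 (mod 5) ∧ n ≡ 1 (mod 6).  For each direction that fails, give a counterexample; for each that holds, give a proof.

Only the converse holds.

(⟹) This fails: n = 17 gives 17 ≡ 7 (mod 10) but 17 ≡ 5 (mod 6), so the conjunction on the right does not hold.

(⟸) Conversely, if n ≡ 2 (mod 5) and n ≡ 1 (mod 6), then by the Chinese remainder theorem n ≡ 7 (mod 30). Since 7 ≡ 7 (mod 10) and 10 ∣ 30, we get n ≡ 7 (mod 10).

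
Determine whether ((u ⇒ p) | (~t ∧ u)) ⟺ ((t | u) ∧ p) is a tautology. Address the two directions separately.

Not equivalent: only (⇐) holds.

(⇒) This fails. Under t = F, u = F, p = F, the left side is true but the right side is false.

(⇐) Assume the antecedent. If t is true, the antecedent forces (t = T, u = F, p = T) or (t = T, u = T, p = T), and (u ⇒ p) | (~t ∧ u) holds there. If t is false, (u ⇒ p) | (~t ∧ u) reduces to true regardless of the other variables. Either way (u ⇒ p) | (~t ∧ u) holds.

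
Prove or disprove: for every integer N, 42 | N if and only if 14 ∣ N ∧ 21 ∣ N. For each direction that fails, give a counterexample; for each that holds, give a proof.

[⇒] If 42 ∣ N, write N = 42q. Since 42 = 3·14, N = 14·(3q), so 14 ∣ N; and since 42 = 2·21, N = 21·(2q), so 21 ∣ N.

[⇐] Suppose 14 ∣ N and 21 ∣ N. Any common multiple of 14 and 21 is a multiple of their lcm; here lcm(14, 21) = 14·21/gcd(14, 21) = 294/7 = 42, so 42 ∣ N.

Both implications hold.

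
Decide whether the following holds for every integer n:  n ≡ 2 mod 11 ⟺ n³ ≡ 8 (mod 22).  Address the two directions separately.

(⟸) The residues r modulo 22 with r³ ≡ 8 (mod 22) are exactly {2}, and each is ≡ 2 (mod 11).

(⟹) This fails: take n = 13. Then 13 ≡ 2 (mod 11), but 13³ = 2197 ≡ 19 (mod 22), not 8.

Only the converse holds.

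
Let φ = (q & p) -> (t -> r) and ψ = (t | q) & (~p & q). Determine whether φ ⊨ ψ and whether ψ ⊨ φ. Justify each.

Only the reverse direction holds.

[⇒] This fails. Under q = F, p = F, r = F, t = F, the left side is true but the right side is false.

[⇐] Assume the antecedent. If p is true, the antecedent cannot hold. If p is false, (q & p) -> (t -> r) reduces to true regardless of the other variables. Either way (q & p) -> (t -> r) holds.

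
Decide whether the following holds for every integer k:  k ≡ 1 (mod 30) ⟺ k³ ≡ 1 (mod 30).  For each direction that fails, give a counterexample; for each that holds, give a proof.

[⇒] Suppose k ≡ 1 (mod 30). Write k = 30j + 1. Then (30j + 1)³ = 27000j³ + 2700j² + 90j + 1 = 30(900j³ + 90j² + 3j) + 1, so k³ ≡ 1 (mod 30).

[⇐] Conversely, suppose k³ ≡ 1 (mod 30). The only residue r in {0, …, 29} with r³ ≡ 1 (mod 30) is r = 1, so k ≡ 1 (mod 30).

The biconditional holds.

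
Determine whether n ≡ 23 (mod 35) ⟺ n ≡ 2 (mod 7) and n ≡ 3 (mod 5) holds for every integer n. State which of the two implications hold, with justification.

(⟹) Suppose n ≡ 23 (mod 35); write n = 35j + 23. Since 7 ∣ 35, reducing mod 7 gives n ≡ 23 ≡ 2 (mod 7); since 5 ∣ 35, reducing mod 5 gives n ≡ 23 ≡ 3 (mod 5).

(⟸) Conversely, if n ≡ 2 (mod 7) and n ≡ 3 (mod 5), then by the Chinese remainder theorem n ≡ 23 (mod 35). This is exactly n ≡ 23 (mod 35).

Both directions hold; the statement is true.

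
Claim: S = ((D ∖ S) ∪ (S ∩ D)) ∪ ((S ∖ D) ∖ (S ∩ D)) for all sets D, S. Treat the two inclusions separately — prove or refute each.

Reverse inclusion. This inclusion fails. Take D = {1}, S = ∅; then 1 ∈ ((D ∖ S) ∪ (S ∩ D)) ∪ ((S ∖ D) ∖ (S ∩ D)) but 1 ∉ S.

Forward inclusion. Let x ∈ S. Then either x ∈ S and x ∉ D; or x ∈ D ∩ S. In each case x ∈ ((D ∖ S) ∪ (S ∩ D)) ∪ ((S ∖ D) ∖ (S ∩ D)), so S ⊆ ((D ∖ S) ∪ (S ∩ D)) ∪ ((S ∖ D) ∖ (S ∩ D)).

The sets are not equal: only the forward inclusion holds.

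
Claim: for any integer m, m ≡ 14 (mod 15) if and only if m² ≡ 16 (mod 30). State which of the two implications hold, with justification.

Neither implication holds.

(⇒) This fails: take m = 29. Then 29 ≡ 14 (mod 15), but 29² = 841 ≡ 1 (mod 30), not 16.

(⇐) This fails: take m = 4. Then 4² = 16 ≡ 16 (mod 30), yet 4 ≡ 4 (mod 15), not 14.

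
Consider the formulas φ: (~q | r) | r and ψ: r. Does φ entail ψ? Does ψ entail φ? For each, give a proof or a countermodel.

Forward direction. This fails. Under q = F, r = F, the left side is true but the right side is false.

Converse. Assume the antecedent. If q is true, the antecedent forces (q = T, r = T), and (~q | r) | r holds there. If q is false, (~q | r) | r reduces to true regardless of the other variables. Either way (~q | r) | r holds.

Only the converse holds.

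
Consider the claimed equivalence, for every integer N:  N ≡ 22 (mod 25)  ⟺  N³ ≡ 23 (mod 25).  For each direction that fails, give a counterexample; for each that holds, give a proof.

Equivalent; both directions hold.

(→) Suppose N ≡ 22 (mod 25). Write N = 25j + 22. Then (25j + 22)³ = 15625j³ + 41250j² + 36300j + 10648 = 25(625j³ + 1650j² + 1452j + 425) + 23, so N³ ≡ 23 (mod 25).

(←) Conversely, suppose N³ ≡ 23 (mod 25). The only residue r in {0, …, 24} with r³ ≡ 23 (mod 25) is r = 22, so N ≡ 22 (mod 25).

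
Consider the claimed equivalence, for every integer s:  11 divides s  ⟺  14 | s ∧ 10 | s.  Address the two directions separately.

Forward direction. This fails: take s = 11. Certainly 11 ∣ 11, but 14 ∤ 11.

Converse. This fails: take s = 70. Both 14 ∣ 70 and 10 ∣ 70, yet 70 is not a multiple of 11 (since 70 = 6·11 + 4), so 11 ∤ 70.

Neither direction holds.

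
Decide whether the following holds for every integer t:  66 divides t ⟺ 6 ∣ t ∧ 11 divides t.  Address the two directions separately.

(⟹) If 66 ∣ t, write t = 66q. Since 66 = 11·6, t = 6·(11q), so 6 ∣ t; and since 66 = 6·11, t = 11·(6q), so 11 ∣ t.

(⟸) Suppose 6 ∣ t and 11 ∣ t. Any common multiple of 6 and 11 is a multiple of their lcm; here gcd(6, 11) = 1, so lcm(6, 11) = 6·11 = 66, so 66 ∣ t.

The biconditional holds.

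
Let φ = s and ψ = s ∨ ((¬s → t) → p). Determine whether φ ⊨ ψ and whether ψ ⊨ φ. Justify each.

[⇐] This fails. Under s = F, p = F, t = F, the left side is false but the right side is true.

[⇒] Assume the antecedent. If s is true, s ∨ ((¬s → t) → p) reduces to true regardless of the other variables. If s is false, the antecedent cannot hold. Either way s ∨ ((¬s → t) → p) holds.

Only the forward direction holds.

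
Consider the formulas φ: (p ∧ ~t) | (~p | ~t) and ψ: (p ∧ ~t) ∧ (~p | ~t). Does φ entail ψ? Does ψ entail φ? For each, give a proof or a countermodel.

(→) This fails. Under t = F, p = F, the left side is true but the right side is false.

(←) Assume the antecedent. If t is true, the antecedent cannot hold. If t is false, (p ∧ ~t) | (~p | ~t) reduces to true regardless of the other variables. Either way (p ∧ ~t) | (~p | ~t) holds.

(⇒) fails; (⇐) holds.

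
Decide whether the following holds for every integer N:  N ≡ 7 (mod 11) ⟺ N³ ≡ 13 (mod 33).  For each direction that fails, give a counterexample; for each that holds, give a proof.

Only the converse holds.

(⟹) This fails: take N = 18. Then 18 ≡ 7 (mod 11), but 18³ = 5832 ≡ 24 (mod 33), not 13.

(⟸) Conversely, the residues r modulo 33 with r³ ≡ 13 (mod 33) are exactly {7}, and each is ≡ 7 (mod 11).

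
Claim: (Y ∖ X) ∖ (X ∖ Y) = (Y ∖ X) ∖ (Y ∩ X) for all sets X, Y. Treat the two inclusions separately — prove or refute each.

The two sets are equal.

(⟹) Let x ∈ (Y ∖ X) ∖ (X ∖ Y). Then x ∈ Y and x ∉ X, from which x ∈ (Y ∖ X) ∖ (Y ∩ X).

(⟸) Let x ∈ (Y ∖ X) ∖ (Y ∩ X). Then x ∈ Y and x ∉ X, from which x ∈ (Y ∖ X) ∖ (X ∖ Y).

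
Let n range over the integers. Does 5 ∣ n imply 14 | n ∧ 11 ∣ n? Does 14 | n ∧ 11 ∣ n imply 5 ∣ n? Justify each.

Neither implication holds.

(→) This fails: take n = 5. Certainly 5 ∣ 5, but 14 ∤ 5.

(←) This fails: take n = 154. Both 14 ∣ 154 and 11 ∣ 154, yet 154 is not a multiple of 5 (since 154 = 30·5 + 4), so 5 ∤ 154.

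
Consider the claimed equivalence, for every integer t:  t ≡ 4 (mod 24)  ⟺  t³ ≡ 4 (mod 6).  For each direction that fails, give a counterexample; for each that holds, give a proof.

Only the forward direction holds.

[⇐] This fails: take t = 10. Then 10³ = 1000 ≡ 4 (mod 6), yet 10 ≡ 10 (mod 24), not 4.

[⇒] Suppose t ≡ 4 (mod 24). Then t³ ≡ 4³ = 64 (mod 24), and since 6 ∣ 24, also t³ ≡ 4 (mod 6).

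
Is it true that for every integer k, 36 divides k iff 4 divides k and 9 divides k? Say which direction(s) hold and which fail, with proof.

The biconditional holds.

(⟹) If 36 ∣ k, write k = 36q. Since 36 = 9·4, k = 4·(9q), so 4 ∣ k; and since 36 = 4·9, k = 9·(4q), so 9 ∣ k.

(⟸) Suppose 4 ∣ k and 9 ∣ k. Any common multiple of 4 and 9 is a multiple of their lcm; here gcd(4, 9) = 1, so lcm(4, 9) = 4·9 = 36, so 36 ∣ k.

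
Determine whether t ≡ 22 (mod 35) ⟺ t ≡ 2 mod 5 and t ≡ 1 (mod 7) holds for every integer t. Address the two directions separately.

Both directions hold; the statement is true.

[⇒] Suppose t ≡ 22 (mod 35); write t = 35j + 22. Since 5 ∣ 35, reducing mod 5 gives t ≡ 22 ≡ 2 (mod 5); since 7 ∣ 35, reducing mod 7 gives t ≡ 22 ≡ 1 (mod 7).

[⇐] Conversely, if t ≡ 2 (mod 5) and t ≡ 1 (mod 7), then by the Chinese remainder theorem t ≡ 22 (mod 35). This is exactly t ≡ 22 (mod 35).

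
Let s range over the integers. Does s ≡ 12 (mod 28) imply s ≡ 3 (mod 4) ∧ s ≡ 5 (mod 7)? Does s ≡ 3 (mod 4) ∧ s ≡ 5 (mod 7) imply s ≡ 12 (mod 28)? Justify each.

Neither implication holds.

[⇒] This fails: s = 12 gives 12 ≡ 12 (mod 28) but 12 ≡ 0 (mod 4), so the conjunction on the right does not hold.

[⇐] This fails: s = 19 satisfies both congruences on the right (19 ≡ 3 mod 4 and 19 ≡ 5 mod 7) yet 19 ≡ 19 (mod 28), not 12.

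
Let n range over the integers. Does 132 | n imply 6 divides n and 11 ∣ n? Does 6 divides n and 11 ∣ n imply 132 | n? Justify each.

(⇒) holds; (⇐) fails.

(⟸) This fails: take n = 66. Both 6 ∣ 66 and 11 ∣ 66, yet 66 is not a multiple of 132 (since 66 = 0·132 + 66), so 132 ∤ 66.

(⟹) If 132 ∣ n, write n = 132q. Since 132 = 22·6, n = 6·(22q), so 6 ∣ n; and since 132 = 12·11, n = 11·(12q), so 11 ∣ n.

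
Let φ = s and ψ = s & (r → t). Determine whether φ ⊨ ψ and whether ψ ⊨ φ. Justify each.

The forward direction fails; the converse holds.

[⇒] This fails. Under t = F, s = T, r = T, the left side is true but the right side is false.

[⇐] Assume the antecedent. If t is true, the antecedent forces (t = T, s = T, r = F) or (t = T, s = T, r = T), and s holds there. If t is false, the antecedent forces (t = F, s = T, r = F), and s holds there. Either way s holds.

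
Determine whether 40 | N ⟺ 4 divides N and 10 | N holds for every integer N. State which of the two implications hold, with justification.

(⇒) If 40 ∣ N, write N = 40q. Since 40 = 10·4, N = 4·(10q), so 4 ∣ N; and since 40 = 4·10, N = 10·(4q), so 10 ∣ N.

(⇐) This fails: take N = 20. Both 4 ∣ 20 and 10 ∣ 20, yet 20 is not a multiple of 40 (since 20 = 0·40 + 20), so 40 ∤ 20.

The forward direction holds; the converse fails.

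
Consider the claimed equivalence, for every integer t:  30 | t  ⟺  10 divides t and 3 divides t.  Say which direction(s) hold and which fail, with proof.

(⇒) If 30 ∣ t, write t = 30q. Since 30 = 3·10, t = 10·(3q), so 10 ∣ t; and since 30 = 10·3, t = 3·(10q), so 3 ∣ t.

(⇐) Suppose 10 ∣ t and 3 ∣ t. Any common multiple of 10 and 3 is a multiple of their lcm; here gcd(10, 3) = 1, so lcm(10, 3) = 10·3 = 30, so 30 ∣ t.

Both directions hold.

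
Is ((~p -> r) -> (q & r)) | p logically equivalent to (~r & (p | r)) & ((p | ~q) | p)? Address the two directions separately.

Not equivalent: only (⇐) holds.

(⟹) This fails. Under r = F, p = F, q = F, the left side is true but the right side is false.

(⟸) Assume the antecedent. If r is true, the antecedent cannot hold. If r is false, ((~p -> r) -> (q & r)) | p reduces to true regardless of the other variables. Either way ((~p -> r) -> (q & r)) | p holds.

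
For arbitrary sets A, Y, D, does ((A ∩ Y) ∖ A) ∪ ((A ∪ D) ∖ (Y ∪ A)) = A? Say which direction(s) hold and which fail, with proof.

(⊆) This inclusion fails. Take A = ∅, Y = ∅, D = {1}; then 1 ∈ ((A ∩ Y) ∖ A) ∪ ((A ∪ D) ∖ (Y ∪ A)) but 1 ∉ A.

(⊇) This inclusion fails. Take A = {1}, Y = ∅, D = ∅; then 1 ∈ A but 1 ∉ ((A ∩ Y) ∖ A) ∪ ((A ∪ D) ∖ (Y ∪ A)).

Neither inclusion holds.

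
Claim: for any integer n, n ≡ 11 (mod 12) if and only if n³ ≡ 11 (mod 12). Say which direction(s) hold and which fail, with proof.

Equivalent; both directions hold.

[⇒] Suppose n ≡ 11 (mod 12). Write n = 12j + 11. Then (12j + 11)³ = 1728j³ + 4752j² + 4356j + 1331 = 12(144j³ + 396j² + 363j + 110) + 11, so n³ ≡ 11 (mod 12).

[⇐] Conversely, suppose n³ ≡ 11 (mod 12). The only residue r in {0, …, 11} with r³ ≡ 11 (mod 12) is r = 11, so n ≡ 11 (mod 12).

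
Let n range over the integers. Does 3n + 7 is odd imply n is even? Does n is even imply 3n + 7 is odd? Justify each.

(←) Suppose n is even; write n = 2j. Then 3n + 7 = 3·(2j) + 7 = 2·3j + 7, which is odd.

(→) Suppose 3n + 7 is odd. Since 3 is odd, 3n and n have the same parity, so 3n + 7 ≡ n + 7 (mod 2). As 7 is odd, 3n + 7 is odd exactly when n is even. Thus n is even.

Both directions hold; the statement is true.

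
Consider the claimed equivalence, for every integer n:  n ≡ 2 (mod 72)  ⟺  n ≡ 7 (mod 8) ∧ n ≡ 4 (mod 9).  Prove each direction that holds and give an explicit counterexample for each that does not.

(⇒) fails and (⇐) fails.

(→) This fails: n = 2 gives 2 ≡ 2 (mod 72) but 2 ≡ 2 (mod 8), so the conjunction on the right does not hold.

(←) This fails: n = 31 satisfies both congruences on the right (31 ≡ 7 mod 8 and 31 ≡ 4 mod 9) yet 31 ≡ 31 (mod 72), not 2.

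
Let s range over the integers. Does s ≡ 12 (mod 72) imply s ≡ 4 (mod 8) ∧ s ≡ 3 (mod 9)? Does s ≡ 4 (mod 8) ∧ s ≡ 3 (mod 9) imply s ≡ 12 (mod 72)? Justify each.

The biconditional holds.

Forward direction. Suppose s ≡ 12 (mod 72); write s = 72j + 12. Since 8 ∣ 72, reducing mod 8 gives s ≡ 12 ≡ 4 (mod 8); since 9 ∣ 72, reducing mod 9 gives s ≡ 12 ≡ 3 (mod 9).

Converse. If s ≡ 4 (mod 8) and s ≡ 3 (mod 9), then by the Chinese remainder theorem s ≡ 12 (mod 72). This is exactly s ≡ 12 (mod 72).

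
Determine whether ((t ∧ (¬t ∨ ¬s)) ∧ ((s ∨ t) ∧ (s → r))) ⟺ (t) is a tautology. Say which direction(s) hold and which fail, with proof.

Forward direction. Assume the antecedent. If t is true, t reduces to true regardless of the other variables. If t is false, the antecedent cannot hold. Either way t holds.

Converse. This fails. Under t = T, r = F, s = T, the left side is false but the right side is true.

Not equivalent: only (⇒) holds.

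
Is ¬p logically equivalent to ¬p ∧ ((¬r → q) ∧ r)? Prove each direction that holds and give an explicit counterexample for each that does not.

Forward direction. This fails. Under p = F, r = F, q = F, the left side is true but the right side is false.

Converse. Assume the antecedent. If p is true, the antecedent cannot hold. If p is false, ¬p reduces to true regardless of the other variables. Either way ¬p holds.

(⇒) fails; (⇐) holds.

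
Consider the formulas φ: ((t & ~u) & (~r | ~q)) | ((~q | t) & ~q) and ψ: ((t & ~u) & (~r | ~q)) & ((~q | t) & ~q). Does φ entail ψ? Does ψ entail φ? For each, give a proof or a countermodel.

(⇒) This fails. Under q = F, u = F, t = F, r = F, the left side is true but the right side is false.

(⇐) Assume the antecedent. If q is true, the antecedent cannot hold. If q is false, the consequent reduces to true regardless of the other variables. Either way the consequent holds.

(⇒) fails; (⇐) holds.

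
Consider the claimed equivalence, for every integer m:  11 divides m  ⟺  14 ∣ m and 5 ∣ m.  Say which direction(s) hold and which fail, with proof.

(⇒) This fails: take m = 11. Certainly 11 ∣ 11, but 14 ∤ 11.

(⇐) This fails: take m = 70. Both 14 ∣ 70 and 5 ∣ 70, yet 70 is not a multiple of 11 (since 70 = 6·11 + 4), so 11 ∤ 70.

Neither direction holds.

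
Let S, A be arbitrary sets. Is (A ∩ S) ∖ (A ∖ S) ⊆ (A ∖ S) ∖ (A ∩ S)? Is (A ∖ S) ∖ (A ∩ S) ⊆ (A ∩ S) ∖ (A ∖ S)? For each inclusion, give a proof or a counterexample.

(⟹) This inclusion fails. Take S = {1}, A = {1}; then 1 ∈ (A ∩ S) ∖ (A ∖ S) but 1 ∉ (A ∖ S) ∖ (A ∩ S).

(⟸) This inclusion fails. Take S = ∅, A = {1}; then 1 ∈ (A ∖ S) ∖ (A ∩ S) but 1 ∉ (A ∩ S) ∖ (A ∖ S).

(⊆) fails and (⊇) fails.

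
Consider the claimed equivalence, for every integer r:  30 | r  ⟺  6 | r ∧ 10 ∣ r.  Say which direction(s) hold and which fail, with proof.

(⟹) If 30 ∣ r, write r = 30q. Since 30 = 5·6, r = 6·(5q), so 6 ∣ r; and since 30 = 3·10, r = 10·(3q), so 10 ∣ r.

(⟸) Suppose 6 ∣ r and 10 ∣ r. Any common multiple of 6 and 10 is a multiple of their lcm; here lcm(6, 10) = 6·10/gcd(6, 10) = 60/2 = 30, so 30 ∣ r.

Equivalent; both directions hold.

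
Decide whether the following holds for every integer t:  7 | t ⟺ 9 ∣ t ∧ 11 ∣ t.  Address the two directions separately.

Forward direction. This fails: take t = 7. Certainly 7 ∣ 7, but 9 ∤ 7.

Converse. This fails: take t = 99. Both 9 ∣ 99 and 11 ∣ 99, yet 99 is not a multiple of 7 (since 99 = 14·7 + 1), so 7 ∤ 99.

Neither direction holds.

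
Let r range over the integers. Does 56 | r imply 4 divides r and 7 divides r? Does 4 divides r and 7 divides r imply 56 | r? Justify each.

Only the forward direction holds.

(⇒) If 56 ∣ r, write r = 56q. Since 56 = 14·4, r = 4·(14q), so 4 ∣ r; and since 56 = 8·7, r = 7·(8q), so 7 ∣ r.

(⇐) This fails: take r = 28. Both 4 ∣ 28 and 7 ∣ 28, yet 28 is not a multiple of 56 (since 28 = 0·56 + 28), so 56 ∤ 28.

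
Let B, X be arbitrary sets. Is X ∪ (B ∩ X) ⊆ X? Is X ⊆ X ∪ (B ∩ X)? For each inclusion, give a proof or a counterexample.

Both inclusions hold.

(⟹) Let x ∈ X ∪ (B ∩ X). Then either x ∈ X and x ∉ B; or x ∈ B ∩ X. In each case x ∈ X, so X ∪ (B ∩ X) ⊆ X.

(⟸) Let x ∈ X. Then either x ∈ X and x ∉ B; or x ∈ B ∩ X. In each case x ∈ X ∪ (B ∩ X), so X ⊆ X ∪ (B ∩ X).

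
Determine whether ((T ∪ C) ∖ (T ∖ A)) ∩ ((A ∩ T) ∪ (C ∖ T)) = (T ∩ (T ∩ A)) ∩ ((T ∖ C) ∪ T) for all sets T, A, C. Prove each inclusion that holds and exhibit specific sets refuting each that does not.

Only the reverse inclusion holds.

(⟹) This inclusion fails. Take T = ∅, A = ∅, C = {1}; then 1 ∈ ((T ∪ C) ∖ (T ∖ A)) ∩ ((A ∩ T) ∪ (C ∖ T)) but 1 ∉ (T ∩ (T ∩ A)) ∩ ((T ∖ C) ∪ T).

(⟸) Let x ∈ (T ∩ (T ∩ A)) ∩ ((T ∖ C) ∪ T). Then either x ∈ T ∩ A and x ∉ C; or x ∈ T ∩ A ∩ C. In each case x ∈ ((T ∪ C) ∖ (T ∖ A)) ∩ ((A ∩ T) ∪ (C ∖ T)), so (T ∩ (T ∩ A)) ∩ ((T ∖ C) ∪ T) ⊆ ((T ∪ C) ∖ (T ∖ A)) ∩ ((A ∩ T) ∪ (C ∖ T)).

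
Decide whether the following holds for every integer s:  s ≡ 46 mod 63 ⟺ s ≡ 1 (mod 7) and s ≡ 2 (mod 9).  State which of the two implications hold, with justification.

(→) This fails: s = 46 gives 46 ≡ 46 (mod 63) but 46 ≡ 4 (mod 7), so the conjunction on the right does not hold.

(←) This fails: s = 29 satisfies both congruences on the right (29 ≡ 1 mod 7 and 29 ≡ 2 mod 9) yet 29 ≡ 29 (mod 63), not 46.

Neither direction holds.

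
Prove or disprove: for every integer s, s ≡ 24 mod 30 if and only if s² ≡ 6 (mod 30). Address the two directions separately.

(⇒) Suppose s ≡ 24 mod 30. Write s = 30j + 24. Then (30j + 24)² = 900j² + 1440j + 576 = 30(30j² + 48j + 19) + 6, so s² ≡ 6 (mod 30).

(⇐) This fails: take s = 6. Then 6² = 36 ≡ 6 (mod 30), yet 6 ≡ 6 (mod 30), not 24.

Only the forward direction holds.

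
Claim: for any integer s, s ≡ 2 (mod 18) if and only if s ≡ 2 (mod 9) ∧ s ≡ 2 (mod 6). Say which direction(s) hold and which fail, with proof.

(⟸) If s ≡ 2 (mod 9) and s ≡ 2 (mod 6), then by the Chinese remainder theorem s ≡ 2 (mod 18). This is exactly s ≡ 2 (mod 18).

(⟹) Suppose s ≡ 2 (mod 18); write s = 18j + 2. Since 9 ∣ 18, reducing mod 9 gives s ≡ 2 (mod 9); since 6 ∣ 18, reducing mod 6 gives s ≡ 2 (mod 6).

Equivalent; both directions hold.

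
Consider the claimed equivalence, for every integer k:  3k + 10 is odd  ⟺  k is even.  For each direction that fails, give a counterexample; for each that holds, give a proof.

(⇒) This fails: k = 7 gives 3k + 10 = 31, which is odd, but 7 is odd, not even.

(⇐) This also fails: k = 4 is even, but 3k + 10 = 22 is even, not odd.

(⇒) fails and (⇐) fails.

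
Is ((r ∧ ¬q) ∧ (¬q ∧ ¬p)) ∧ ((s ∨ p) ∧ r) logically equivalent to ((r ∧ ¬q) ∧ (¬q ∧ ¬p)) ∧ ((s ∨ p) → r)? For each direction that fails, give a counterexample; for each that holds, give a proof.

(→) Assume the antecedent. If p is true, the antecedent cannot hold. If p is false, the antecedent forces (p = F, q = F, r = T, s = T), and the consequent holds there. Either way the consequent holds.

(←) This fails. Under p = F, q = F, r = T, s = F, the left side is false but the right side is true.

The forward direction holds; the converse fails.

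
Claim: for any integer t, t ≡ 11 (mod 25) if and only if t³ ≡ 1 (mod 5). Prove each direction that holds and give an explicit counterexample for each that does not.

(⟹) Suppose t ≡ 11 (mod 25). Then t³ ≡ 11³ = 1331 (mod 25), and since 5 ∣ 25, also t³ ≡ 1 (mod 5).

(⟸) This fails: take t = 1. Then 1³ = 1 ≡ 1 (mod 5), yet 1 ≡ 1 (mod 25), not 11.

The forward direction holds; the converse fails.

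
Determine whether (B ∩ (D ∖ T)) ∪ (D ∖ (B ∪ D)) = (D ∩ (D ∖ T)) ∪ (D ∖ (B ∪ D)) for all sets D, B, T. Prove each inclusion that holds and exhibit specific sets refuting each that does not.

The sets are not equal: only the forward inclusion holds.

(⊇) This inclusion fails. Take D = {1}, B = ∅, T = ∅; then 1 ∈ (D ∩ (D ∖ T)) ∪ (D ∖ (B ∪ D)) but 1 ∉ (B ∩ (D ∖ T)) ∪ (D ∖ (B ∪ D)).

(⊆) Let x ∈ (B ∩ (D ∖ T)) ∪ (D ∖ (B ∪ D)). Then x ∈ D ∩ B and x ∉ T, from which x ∈ (D ∩ (D ∖ T)) ∪ (D ∖ (B ∪ D)).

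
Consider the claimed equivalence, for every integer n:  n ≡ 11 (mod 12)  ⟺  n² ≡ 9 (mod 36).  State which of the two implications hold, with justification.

(⇒) This fails: take n = 11. Then 11 ≡ 11 (mod 12), but 11² = 121 ≡ 13 (mod 36), not 9.

(⇐) This fails: take n = 3. Then 3² = 9 ≡ 9 (mod 36), yet 3 ≡ 3 (mod 12), not 11.

Neither implication holds.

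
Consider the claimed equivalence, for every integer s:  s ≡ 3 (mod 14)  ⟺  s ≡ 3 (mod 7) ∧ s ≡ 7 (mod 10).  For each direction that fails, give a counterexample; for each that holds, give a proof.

Only the converse holds.

(⟹) This fails: s = 3 gives 3 ≡ 3 (mod 14) but 3 ≡ 3 (mod 10), so the conjunction on the right does not hold.

(⟸) Conversely, if s ≡ 3 (mod 7) and s ≡ 7 (mod 10), then by the Chinese remainder theorem s ≡ 17 (mod 70). Since 17 ≡ 3 (mod 14) and 14 ∣ 70, we get s ≡ 3 (mod 14).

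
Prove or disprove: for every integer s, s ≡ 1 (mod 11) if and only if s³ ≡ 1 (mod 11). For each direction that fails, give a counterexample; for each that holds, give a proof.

Both directions hold.

Converse. For the converse, argue contrapositively. If s ≢ 1 (mod 11), then s is congruent to one of 0, 2, 3, 4, 5, 6, 7, 8, 9, 10 modulo 11, and these give s³ ≡ 0, 8, 5, 9, 4, 7, 2, 6, 3, 10 respectively — never 1.

Forward direction. Suppose s ≡ 1 (mod 11). Write s = 11j + 1. Then (11j + 1)³ = 1331j³ + 363j² + 33j + 1 = 11(121j³ + 33j² + 3j) + 1, so s³ ≡ 1 (mod 11).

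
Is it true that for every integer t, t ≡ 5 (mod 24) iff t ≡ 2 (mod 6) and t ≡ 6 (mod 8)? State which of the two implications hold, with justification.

Neither implication holds.

(⟹) This fails: t = 5 gives 5 ≡ 5 (mod 24) but 5 ≡ 5 (mod 6), so the conjunction on the right does not hold.

(⟸) This fails: t = 14 satisfies both congruences on the right (14 ≡ 2 mod 6 and 14 ≡ 6 mod 8) yet 14 ≡ 14 (mod 24), not 5.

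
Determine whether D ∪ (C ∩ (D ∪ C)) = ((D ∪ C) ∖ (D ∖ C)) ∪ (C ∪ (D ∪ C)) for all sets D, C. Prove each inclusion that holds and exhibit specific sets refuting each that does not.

(⟹) Let x ∈ D ∪ (C ∩ (D ∪ C)). Then either x ∈ D and x ∉ C; or x ∈ C and x ∉ D; or x ∈ D ∩ C. In each case x ∈ ((D ∪ C) ∖ (D ∖ C)) ∪ (C ∪ (D ∪ C)), so D ∪ (C ∩ (D ∪ C)) ⊆ ((D ∪ C) ∖ (D ∖ C)) ∪ (C ∪ (D ∪ C)).

(⟸) Let x ∈ ((D ∪ C) ∖ (D ∖ C)) ∪ (C ∪ (D ∪ C)). Then either x ∈ D and x ∉ C; or x ∈ C and x ∉ D; or x ∈ D ∩ C. In each case x ∈ D ∪ (C ∩ (D ∪ C)), so ((D ∪ C) ∖ (D ∖ C)) ∪ (C ∪ (D ∪ C)) ⊆ D ∪ (C ∩ (D ∪ C)).

Both inclusions hold; the sets are equal.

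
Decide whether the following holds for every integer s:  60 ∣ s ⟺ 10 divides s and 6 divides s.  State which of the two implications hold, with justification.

Only the forward implication holds.

(←) This fails: take s = 30. Both 10 ∣ 30 and 6 ∣ 30, yet 30 is not a multiple of 60 (since 30 = 0·60 + 30), so 60 ∤ 30.

(→) If 60 ∣ s, write s = 60q. Since 60 = 6·10, s = 10·(6q), so 10 ∣ s; and since 60 = 10·6, s = 6·(10q), so 6 ∣ s.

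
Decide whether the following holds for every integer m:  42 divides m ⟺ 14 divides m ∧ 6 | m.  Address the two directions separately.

Both directions hold.

(→) If 42 ∣ m, write m = 42q. Since 42 = 3·14, m = 14·(3q), so 14 ∣ m; and since 42 = 7·6, m = 6·(7q), so 6 ∣ m.

(←) Suppose 14 ∣ m and 6 ∣ m. Any common multiple of 14 and 6 is a multiple of their lcm; here lcm(14, 6) = 14·6/gcd(14, 6) = 84/2 = 42, so 42 ∣ m.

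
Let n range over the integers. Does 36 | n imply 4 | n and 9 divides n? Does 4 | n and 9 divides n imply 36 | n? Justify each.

Forward direction. If 36 ∣ n, write n = 36q. Since 36 = 9·4, n = 4·(9q), so 4 ∣ n; and since 36 = 4·9, n = 9·(4q), so 9 ∣ n.

Converse. Suppose 4 ∣ n and 9 ∣ n. Any common multiple of 4 and 9 is a multiple of their lcm; here gcd(4, 9) = 1, so lcm(4, 9) = 4·9 = 36, so 36 ∣ n.

Both directions hold; the statement is true.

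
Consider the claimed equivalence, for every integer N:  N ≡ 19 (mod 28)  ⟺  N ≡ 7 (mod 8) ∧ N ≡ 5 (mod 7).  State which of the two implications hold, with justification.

Converse. If N ≡ 7 (mod 8) and N ≡ 5 (mod 7), then by the Chinese remainder theorem N ≡ 47 (mod 56). Since 47 ≡ 19 (mod 28) and 28 ∣ 56, we get N ≡ 19 (mod 28).

Forward direction. This fails: N = 19 gives 19 ≡ 19 (mod 28) but 19 ≡ 3 (mod 8), so the conjunction on the right does not hold.

Only the reverse direction holds.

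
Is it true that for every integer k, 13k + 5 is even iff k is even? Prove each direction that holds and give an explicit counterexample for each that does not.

(⇒) This fails: k = 7 gives 13k + 5 = 96, which is even, but 7 is odd, not even.

(⇐) This also fails: k = 2 is even, but 13k + 5 = 31 is odd, not even.

Both directions fail.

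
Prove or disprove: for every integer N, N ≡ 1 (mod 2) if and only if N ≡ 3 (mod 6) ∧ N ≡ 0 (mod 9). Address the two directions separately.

Forward direction. This fails: N = 1 gives 1 ≡ 1 (mod 2) but 1 ≡ 1 (mod 6), so the conjunction on the right does not hold.

Converse. If N ≡ 3 (mod 6) and N ≡ 0 (mod 9), then by the Chinese remainder theorem N ≡ 9 (mod 18). Since 9 ≡ 1 (mod 2) and 2 ∣ 18, we get N ≡ 1 (mod 2).

(⇒) fails; (⇐) holds.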